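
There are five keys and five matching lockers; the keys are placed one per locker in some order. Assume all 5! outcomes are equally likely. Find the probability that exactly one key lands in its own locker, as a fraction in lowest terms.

Favorable outcomes: C(5,1)·!4 = 5·9 = 45.
Total outcomes: 5! = 120.
Probability = 45/120 = 3/8.

3/8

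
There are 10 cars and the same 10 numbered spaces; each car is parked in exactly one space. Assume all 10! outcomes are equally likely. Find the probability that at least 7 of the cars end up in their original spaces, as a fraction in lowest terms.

143/1814400

Favorable outcomes: Σ_{i≥7} C(10,i)·!(10-i) = 120·2 + 45·1 + 10·0 + 1·1 = 286.
Total outcomes: 10! = 3628800.
Probability = 286/3628800 = 143/1814400.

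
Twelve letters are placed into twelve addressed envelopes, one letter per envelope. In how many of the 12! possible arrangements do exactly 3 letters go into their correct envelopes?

Choose which 3 of the 12 are fixed: C(12,3) = 220.
The other 9 form a derangement: !9 = 133496.
Total: 220 × 133496 = 29369120.

29369120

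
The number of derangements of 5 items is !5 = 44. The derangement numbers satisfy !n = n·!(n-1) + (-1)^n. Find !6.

265

!6 = 6·44 + 1 = 265.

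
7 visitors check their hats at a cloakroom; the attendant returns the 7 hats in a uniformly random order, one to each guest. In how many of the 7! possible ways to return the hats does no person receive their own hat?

1854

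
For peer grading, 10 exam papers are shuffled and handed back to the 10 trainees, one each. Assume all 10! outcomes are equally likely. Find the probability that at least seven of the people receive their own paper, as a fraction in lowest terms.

Favorable outcomes: Σ_{i≥7} C(10,i)·!(10-i) = 120·2 + 45·1 + 10·0 + 1·1 = 286.
Total outcomes: 10! = 3628800.
Probability = 286/3628800 = 143/1814400.

143/1814400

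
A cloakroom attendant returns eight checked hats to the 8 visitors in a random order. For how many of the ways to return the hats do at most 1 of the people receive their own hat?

29665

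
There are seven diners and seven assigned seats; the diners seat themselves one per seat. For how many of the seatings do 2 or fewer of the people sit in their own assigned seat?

4633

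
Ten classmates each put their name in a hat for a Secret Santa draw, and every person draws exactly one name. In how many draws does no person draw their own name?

The number of derangements of 10 is !10 = Σ_{k=0}^{10} (-1)^k·10!/k!
= 10! - 10!/1! + 10!/2! - 10!/3! + 10!/4! - 10!/5! + 10!/6! - 10!/7! + 10!/8! - 10!/9! + 10!/10!
= 3628800 - 3628800 + 1814400 - 604800 + 151200 - 30240 + 5040 - 720 + 90 - 10 + 1
= 1334961

1334961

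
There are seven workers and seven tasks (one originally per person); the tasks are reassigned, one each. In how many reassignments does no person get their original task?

1854

!7 = 7! · Σ_{k=0}^{7} (-1)^k/k!
= 7! - 7!/1! + 7!/2! - 7!/3! + 7!/4! - 7!/5! + 7!/6! - 7!/7!
= 5040 - 5040 + 2520 - 840 + 210 - 42 + 7 - 1
= 1854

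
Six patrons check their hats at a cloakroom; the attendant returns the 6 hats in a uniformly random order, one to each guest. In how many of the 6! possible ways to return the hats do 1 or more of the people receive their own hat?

455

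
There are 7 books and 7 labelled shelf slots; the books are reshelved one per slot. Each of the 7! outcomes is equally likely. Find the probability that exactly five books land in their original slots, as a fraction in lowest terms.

1/240

Favorable outcomes: C(7,5)·!2 = 21·1 = 21.
Total outcomes: 7! = 5040.
Probability = 21/5040 = 1/240.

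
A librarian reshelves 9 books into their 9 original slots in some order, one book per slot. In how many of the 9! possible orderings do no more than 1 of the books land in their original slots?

266993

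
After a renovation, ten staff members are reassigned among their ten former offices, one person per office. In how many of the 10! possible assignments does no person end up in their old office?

!10 is the nearest integer to 10!/e.
10! = 3628800, and 3628800/e ≈ 1334960.92, so !10 = 1334961.

1334961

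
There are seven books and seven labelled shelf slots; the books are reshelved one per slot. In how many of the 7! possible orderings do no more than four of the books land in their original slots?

Sum C(7,i)·!(7-i) for i = 0..4:
  i=0: C(7,0)·!7 = 1·1854 = 1854
  i=1: C(7,1)·!6 = 7·265 = 1855
  i=2: C(7,2)·!5 = 21·44 = 924
  i=3: C(7,3)·!4 = 35·9 = 315
  i=4: C(7,4)·!3 = 35·2 = 70
Total = 5018.

5018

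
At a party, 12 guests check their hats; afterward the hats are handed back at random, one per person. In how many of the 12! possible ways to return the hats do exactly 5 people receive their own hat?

Choose which 5 of the 12 are fixed: C(12,5) = 792.
The remaining 7 must be deranged: !7 = 1854.
Total: 792 × 1854 = 1468368.

1468368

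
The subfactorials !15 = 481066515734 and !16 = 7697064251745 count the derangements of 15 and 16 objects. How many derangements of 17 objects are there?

!17 = (17-1)·(!16 + !15) = 16·(7697064251745 + 481066515734) = 16·8178130767479 = 130850092279664.

130850092279664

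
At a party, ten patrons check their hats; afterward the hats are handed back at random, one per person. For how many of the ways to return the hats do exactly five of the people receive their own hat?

Choose which 5 of the 10 are fixed: C(10,5) = 252.
The other 5 form a derangement: !5 = 44.
Total: 252 × 44 = 11088.

11088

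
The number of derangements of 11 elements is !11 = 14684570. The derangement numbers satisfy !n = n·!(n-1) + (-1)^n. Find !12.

176214841

!12 = 12·14684570 + 1 = 176214841.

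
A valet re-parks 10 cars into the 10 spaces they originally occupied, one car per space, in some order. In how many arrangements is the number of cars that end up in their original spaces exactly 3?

222480

Pick the 3 fixed positions: C(10,3) = 120 ways.
The remaining 7 must be deranged: !7 = 1854.
Total: 120 × 1854 = 222480.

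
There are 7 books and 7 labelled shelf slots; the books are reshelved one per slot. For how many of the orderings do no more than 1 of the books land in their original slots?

Sum C(7,i)·!(7-i) for i = 0..1:
  i=0: C(7,0)·!7 = 1·1854 = 1854
  i=1: C(7,1)·!6 = 7·265 = 1855
Total = 3709.

3709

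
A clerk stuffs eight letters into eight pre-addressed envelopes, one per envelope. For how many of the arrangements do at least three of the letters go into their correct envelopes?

Sum C(8,i)·!(8-i) for i = 3..8:
  i=3: C(8,3)·!5 = 56·44 = 2464
  i=4: C(8,4)·!4 = 70·9 = 630
  i=5: C(8,5)·!3 = 56·2 = 112
  i=6: C(8,6)·!2 = 28·1 = 28
  i=7: C(8,7)·!1 = 8·0 = 0
  i=8: C(8,8)·!0 = 1·1 = 1
Total = 3235.

3235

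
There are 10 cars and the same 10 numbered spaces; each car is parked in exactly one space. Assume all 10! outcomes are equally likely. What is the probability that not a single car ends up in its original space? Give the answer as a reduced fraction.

16481/44800

Favorable outcomes: !10 = 1334961.
Total outcomes: 10! = 3628800.
Probability = 1334961/3628800 = 16481/44800.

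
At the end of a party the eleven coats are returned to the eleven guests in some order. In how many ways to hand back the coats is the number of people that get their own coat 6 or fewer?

Sum C(11,i)·!(11-i) for i = 0..6:
  i=0: C(11,0)·!11 = 1·14684570 = 14684570
  i=1: C(11,1)·!10 = 11·1334961 = 14684571
  i=2: C(11,2)·!9 = 55·133496 = 7342280
  i=3: C(11,3)·!8 = 165·14833 = 2447445
  i=4: C(11,4)·!7 = 330·1854 = 611820
  i=5: C(11,5)·!6 = 462·265 = 122430
  i=6: C(11,6)·!5 = 462·44 = 20328
Total = 39913444.

39913444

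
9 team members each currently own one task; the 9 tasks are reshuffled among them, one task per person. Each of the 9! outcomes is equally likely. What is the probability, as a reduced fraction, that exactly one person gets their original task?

2119/5760

Favorable outcomes: C(9,1)·!8 = 9·14833 = 133497.
Total outcomes: 9! = 362880.
Probability = 133497/362880 = 2119/5760.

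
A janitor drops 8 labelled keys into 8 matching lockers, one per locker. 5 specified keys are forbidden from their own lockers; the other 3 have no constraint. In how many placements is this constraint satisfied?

21234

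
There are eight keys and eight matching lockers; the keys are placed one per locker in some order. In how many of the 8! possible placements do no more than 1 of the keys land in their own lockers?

29665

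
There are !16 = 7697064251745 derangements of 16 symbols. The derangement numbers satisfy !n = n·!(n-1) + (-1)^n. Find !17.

130850092279664

!17 = 17·7697064251745 - 1 = 130850092279664.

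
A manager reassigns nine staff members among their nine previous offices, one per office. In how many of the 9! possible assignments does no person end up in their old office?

Recurrence: !9 = 8·(!8 + !7).
!9 = 8·(14833 + 1854) = 8·16687 = 133496

133496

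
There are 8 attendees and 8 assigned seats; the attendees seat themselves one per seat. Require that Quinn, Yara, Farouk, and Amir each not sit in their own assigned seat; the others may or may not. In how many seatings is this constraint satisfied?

24024

Let A_j be the event that the j-th constrained one is fixed. By inclusion-exclusion over the 4 events:
Σ_{j=0}^{4} (-1)^j C(4,j)(8-j)!
= C(4,0)·8! - C(4,1)·7! + C(4,2)·6! - C(4,3)·5! + C(4,4)·4!
= 40320 - 20160 + 4320 - 480 + 24
= 24024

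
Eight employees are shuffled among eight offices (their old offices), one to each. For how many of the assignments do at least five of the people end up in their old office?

141

Sum C(8,i)·!(8-i) for i = 5..8:
  i=5: C(8,5)·!3 = 56·2 = 112
  i=6: C(8,6)·!2 = 28·1 = 28
  i=7: C(8,7)·!1 = 8·0 = 0
  i=8: C(8,8)·!0 = 1·1 = 1
Total = 141.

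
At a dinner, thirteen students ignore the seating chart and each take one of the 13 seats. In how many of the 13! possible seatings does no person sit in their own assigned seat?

2290792932

By inclusion-exclusion, !13 = Σ (-1)^k · 13!/k! for k=0..13
= 13! - 13!/1! + 13!/2! - 13!/3! + 13!/4! - 13!/5! + 13!/6! - 13!/7! + 13!/8! - 13!/9! + 13!/10! - 13!/11! + 13!/12! - 13!/13!
= 6227020800 - 6227020800 + 3113510400 - 1037836800 + 259459200 - 51891840 + 8648640 - 1235520 + 154440 - 17160 + 1716 - 156 + 13 - 1
= 2290792932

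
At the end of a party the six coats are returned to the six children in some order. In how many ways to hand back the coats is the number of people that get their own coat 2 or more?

191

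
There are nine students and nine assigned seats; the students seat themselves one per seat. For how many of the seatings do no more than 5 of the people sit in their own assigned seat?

362675

Sum C(9,i)·!(9-i) for i = 0..5:
  i=0: C(9,0)·!9 = 1·133496 = 133496
  i=1: C(9,1)·!8 = 9·14833 = 133497
  i=2: C(9,2)·!7 = 36·1854 = 66744
  i=3: C(9,3)·!6 = 84·265 = 22260
  i=4: C(9,4)·!5 = 126·44 = 5544
  i=5: C(9,5)·!4 = 126·9 = 1134
Total = 362675.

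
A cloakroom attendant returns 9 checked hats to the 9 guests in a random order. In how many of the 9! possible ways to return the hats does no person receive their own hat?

133496

Recurrence: !9 = 8·(!8 + !7).
!9 = 8·(14833 + 1854) = 8·16687 = 133496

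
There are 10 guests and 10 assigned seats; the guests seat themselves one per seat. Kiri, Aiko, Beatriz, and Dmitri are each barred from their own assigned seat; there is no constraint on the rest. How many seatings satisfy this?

2399760

Inclusion-exclusion on the 4 forbidden self-matches:
Σ_{j=0}^{4} (-1)^j C(4,j)(10-j)!
= C(4,0)·10! - C(4,1)·9! + C(4,2)·8! - C(4,3)·7! + C(4,4)·6!
= 3628800 - 1451520 + 241920 - 20160 + 720
= 2399760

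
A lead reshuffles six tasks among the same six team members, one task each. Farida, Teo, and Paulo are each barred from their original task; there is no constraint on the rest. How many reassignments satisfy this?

426

Let A_j be the event that the j-th constrained one is fixed. By inclusion-exclusion over the 3 events:
Σ_{j=0}^{3} (-1)^j C(3,j)(6-j)!
= C(3,0)·6! - C(3,1)·5! + C(3,2)·4! - C(3,3)·3!
= 720 - 360 + 72 - 6
= 426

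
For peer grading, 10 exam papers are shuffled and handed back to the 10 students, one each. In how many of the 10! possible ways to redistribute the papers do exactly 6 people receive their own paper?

Choose which 6 of the 10 are fixed: C(10,6) = 210.
The other 4 form a derangement: !4 = 9.
Total: 210 × 9 = 1890.

1890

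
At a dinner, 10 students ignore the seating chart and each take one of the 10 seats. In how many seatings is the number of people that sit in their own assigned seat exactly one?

1334960

Pick the single fixed position: C(10,1) = 10 ways.
The remaining 9 must be deranged: !9 = 133496.
Total: 10 × 133496 = 1334960.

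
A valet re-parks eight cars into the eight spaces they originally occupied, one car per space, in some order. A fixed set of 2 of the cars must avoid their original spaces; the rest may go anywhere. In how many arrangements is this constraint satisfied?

Inclusion-exclusion on the 2 forbidden self-matches:
Σ_{j=0}^{2} (-1)^j C(2,j)(8-j)!
= C(2,0)·8! - C(2,1)·7! + C(2,2)·6!
= 40320 - 10080 + 720
= 30960

30960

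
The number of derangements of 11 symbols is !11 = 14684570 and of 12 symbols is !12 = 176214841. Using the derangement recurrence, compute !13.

2290792932

!13 = (13-1)·(!12 + !11) = 12·(176214841 + 14684570) = 12·190899411 = 2290792932.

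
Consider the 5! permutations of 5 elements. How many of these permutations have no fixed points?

44

!5 is the nearest integer to 5!/e.
5! = 120, and 120/e ≈ 44.15, so !5 = 44.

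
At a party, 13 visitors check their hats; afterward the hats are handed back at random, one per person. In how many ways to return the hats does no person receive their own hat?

2290792932

The subfactorial !13 = [13!/e] (nearest integer).
13! = 6227020800, and 6227020800/e ≈ 2290792932.07, so !13 = 2290792932.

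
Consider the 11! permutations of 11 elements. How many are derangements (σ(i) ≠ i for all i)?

!11 = 11! · Σ_{k=0}^{11} (-1)^k/k!
= 11! - 11!/1! + 11!/2! - 11!/3! + 11!/4! - 11!/5! + 11!/6! - 11!/7! + 11!/8! - 11!/9! + 11!/10! - 11!/11!
= 39916800 - 39916800 + 19958400 - 6652800 + 1663200 - 332640 + 55440 - 7920 + 990 - 110 + 11 - 1
= 14684570

14684570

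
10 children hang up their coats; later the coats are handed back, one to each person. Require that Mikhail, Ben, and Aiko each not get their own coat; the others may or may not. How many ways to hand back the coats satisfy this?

2656080

Inclusion-exclusion on the 3 forbidden self-matches:
Σ_{j=0}^{3} (-1)^j C(3,j)(10-j)!
= C(3,0)·10! - C(3,1)·9! + C(3,2)·8! - C(3,3)·7!
= 3628800 - 1088640 + 120960 - 5040
= 2656080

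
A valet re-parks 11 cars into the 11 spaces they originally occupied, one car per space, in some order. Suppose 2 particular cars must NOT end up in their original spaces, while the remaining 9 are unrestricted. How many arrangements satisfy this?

Inclusion-exclusion on the 2 forbidden self-matches:
Σ_{j=0}^{2} (-1)^j C(2,j)(11-j)!
= C(2,0)·11! - C(2,1)·10! + C(2,2)·9!
= 39916800 - 7257600 + 362880
= 33022080

33022080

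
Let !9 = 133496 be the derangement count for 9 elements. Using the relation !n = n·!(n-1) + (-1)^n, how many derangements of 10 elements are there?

1334961

!10 = 10·133496 + 1 = 1334961.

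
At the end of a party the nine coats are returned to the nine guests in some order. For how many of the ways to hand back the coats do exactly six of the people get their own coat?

168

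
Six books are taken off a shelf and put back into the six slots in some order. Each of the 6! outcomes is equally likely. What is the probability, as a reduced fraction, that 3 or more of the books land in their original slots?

Favorable outcomes: Σ_{i≥3} C(6,i)·!(6-i) = 20·2 + 15·1 + 6·0 + 1·1 = 56.
Total outcomes: 6! = 720.
Probability = 56/720 = 7/90.

7/90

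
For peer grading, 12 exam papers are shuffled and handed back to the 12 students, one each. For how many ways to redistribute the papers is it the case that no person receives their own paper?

176214841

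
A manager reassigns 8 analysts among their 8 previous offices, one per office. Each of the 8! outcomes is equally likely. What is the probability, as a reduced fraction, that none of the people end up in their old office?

Favorable outcomes: !8 = 14833.
Total outcomes: 8! = 40320.
Probability = 14833/40320 = 2119/5760.

2119/5760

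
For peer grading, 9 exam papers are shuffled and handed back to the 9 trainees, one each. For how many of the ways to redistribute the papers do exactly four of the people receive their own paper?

5544

Choose which 4 of the 9 are fixed: C(9,4) = 126.
The remaining 5 must be deranged: !5 = 44.
Total: 126 × 44 = 5544.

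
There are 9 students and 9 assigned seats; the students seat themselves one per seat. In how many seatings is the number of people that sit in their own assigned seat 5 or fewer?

Sum C(9,i)·!(9-i) for i = 0..5:
  i=0: C(9,0)·!9 = 1·133496 = 133496
  i=1: C(9,1)·!8 = 9·14833 = 133497
  i=2: C(9,2)·!7 = 36·1854 = 66744
  i=3: C(9,3)·!6 = 84·265 = 22260
  i=4: C(9,4)·!5 = 126·44 = 5544
  i=5: C(9,5)·!4 = 126·9 = 1134
Total = 362675.

362675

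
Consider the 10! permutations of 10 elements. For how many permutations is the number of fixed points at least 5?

Sum C(10,i)·!(10-i) for i = 5..10:
  i=5: C(10,5)·!5 = 252·44 = 11088
  i=6: C(10,6)·!4 = 210·9 = 1890
  i=7: C(10,7)·!3 = 120·2 = 240
  i=8: C(10,8)·!2 = 45·1 = 45
  i=9: C(10,9)·!1 = 10·0 = 0
  i=10: C(10,10)·!0 = 1·1 = 1
Total = 13264.

13264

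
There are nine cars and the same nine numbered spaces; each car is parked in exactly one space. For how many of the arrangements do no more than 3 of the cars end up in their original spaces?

355997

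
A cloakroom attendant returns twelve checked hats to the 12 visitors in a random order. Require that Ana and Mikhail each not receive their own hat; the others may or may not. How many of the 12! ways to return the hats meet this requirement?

402796800

Let A_j be the event that the j-th constrained one is fixed. By inclusion-exclusion over the 2 events:
Σ_{j=0}^{2} (-1)^j C(2,j)(12-j)!
= C(2,0)·12! - C(2,1)·11! + C(2,2)·10!
= 479001600 - 79833600 + 3628800
= 402796800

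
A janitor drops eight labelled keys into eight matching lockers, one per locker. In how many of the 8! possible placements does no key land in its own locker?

14833

!8 = 8! · Σ_{k=0}^{8} (-1)^k/k!
= 8! - 8!/1! + 8!/2! - 8!/3! + 8!/4! - 8!/5! + 8!/6! - 8!/7! + 8!/8!
= 40320 - 40320 + 20160 - 6720 + 1680 - 336 + 56 - 8 + 1
= 14833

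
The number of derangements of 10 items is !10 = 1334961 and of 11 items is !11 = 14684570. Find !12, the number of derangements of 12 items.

176214841

!12 = (12-1)·(!11 + !10) = 11·(14684570 + 1334961) = 11·16019531 = 176214841.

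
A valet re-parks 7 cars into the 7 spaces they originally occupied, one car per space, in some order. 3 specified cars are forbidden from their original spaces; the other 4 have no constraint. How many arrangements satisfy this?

3216

Inclusion-exclusion on the 3 forbidden self-matches:
Σ_{j=0}^{3} (-1)^j C(3,j)(7-j)!
= C(3,0)·7! - C(3,1)·6! + C(3,2)·5! - C(3,3)·4!
= 5040 - 2160 + 360 - 24
= 3216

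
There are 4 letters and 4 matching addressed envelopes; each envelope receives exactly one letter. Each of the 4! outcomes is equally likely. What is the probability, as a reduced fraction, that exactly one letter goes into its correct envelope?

1/3

Favorable outcomes: C(4,1)·!3 = 4·2 = 8.
Total outcomes: 4! = 24.
Probability = 8/24 = 1/3.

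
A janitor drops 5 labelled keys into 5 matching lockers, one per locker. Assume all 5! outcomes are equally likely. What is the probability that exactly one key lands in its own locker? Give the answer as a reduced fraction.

3/8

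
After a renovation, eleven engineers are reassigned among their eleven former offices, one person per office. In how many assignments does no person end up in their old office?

14684570

The subfactorial !11 = [11!/e] (nearest integer).
11! = 39916800, and 39916800/e ≈ 14684570.08, so !11 = 14684570.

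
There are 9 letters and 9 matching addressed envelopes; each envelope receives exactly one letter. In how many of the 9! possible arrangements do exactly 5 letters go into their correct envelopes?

Choose which 5 of the 9 are fixed: C(9,5) = 126.
The other 4 form a derangement: !4 = 9.
Total: 126 × 9 = 1134.

1134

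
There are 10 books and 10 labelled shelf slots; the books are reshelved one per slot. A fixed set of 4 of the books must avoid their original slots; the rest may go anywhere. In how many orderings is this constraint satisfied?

Inclusion-exclusion on the 4 forbidden self-matches:
Σ_{j=0}^{4} (-1)^j C(4,j)(10-j)!
= C(4,0)·10! - C(4,1)·9! + C(4,2)·8! - C(4,3)·7! + C(4,4)·6!
= 3628800 - 1451520 + 241920 - 20160 + 720
= 2399760

2399760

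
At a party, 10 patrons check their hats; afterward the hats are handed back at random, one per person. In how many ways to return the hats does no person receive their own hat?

1334961

By inclusion-exclusion, !10 = Σ (-1)^k · 10!/k! for k=0..10
= 10! - 10!/1! + 10!/2! - 10!/3! + 10!/4! - 10!/5! + 10!/6! - 10!/7! + 10!/8! - 10!/9! + 10!/10!
= 3628800 - 3628800 + 1814400 - 604800 + 151200 - 30240 + 5040 - 720 + 90 - 10 + 1
= 1334961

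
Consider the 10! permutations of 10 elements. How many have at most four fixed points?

3615536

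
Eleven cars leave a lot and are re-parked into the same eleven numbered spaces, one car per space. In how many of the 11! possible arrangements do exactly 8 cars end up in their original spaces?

330

Pick the 8 fixed positions: C(11,8) = 165 ways.
The other 3 form a derangement: !3 = 2.
Total: 165 × 2 = 330.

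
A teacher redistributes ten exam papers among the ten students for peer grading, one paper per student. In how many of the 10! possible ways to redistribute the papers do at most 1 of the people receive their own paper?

2669921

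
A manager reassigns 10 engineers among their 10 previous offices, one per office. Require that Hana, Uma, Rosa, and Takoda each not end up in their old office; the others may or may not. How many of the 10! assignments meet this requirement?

Let A_j be the event that the j-th constrained one is fixed. By inclusion-exclusion over the 4 events:
Σ_{j=0}^{4} (-1)^j C(4,j)(10-j)!
= C(4,0)·10! - C(4,1)·9! + C(4,2)·8! - C(4,3)·7! + C(4,4)·6!
= 3628800 - 1451520 + 241920 - 20160 + 720
= 2399760

2399760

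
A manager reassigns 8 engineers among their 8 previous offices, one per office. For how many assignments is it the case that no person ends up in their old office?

Use !n = (n-1)(!(n-1) + !(n-2)).
!8 = 7·(1854 + 265) = 7·2119 = 14833

14833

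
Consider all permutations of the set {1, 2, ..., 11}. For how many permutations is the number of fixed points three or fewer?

# with exactly i fixed is C(11,i)·!(11-i); sum over i=0..3:
  i=0: C(11,0)·!11 = 1·14684570 = 14684570
  i=1: C(11,1)·!10 = 11·1334961 = 14684571
  i=2: C(11,2)·!9 = 55·133496 = 7342280
  i=3: C(11,3)·!8 = 165·14833 = 2447445
Total = 39158866.

39158866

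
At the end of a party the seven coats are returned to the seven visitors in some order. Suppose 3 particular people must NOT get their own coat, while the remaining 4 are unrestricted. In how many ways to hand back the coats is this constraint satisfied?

3216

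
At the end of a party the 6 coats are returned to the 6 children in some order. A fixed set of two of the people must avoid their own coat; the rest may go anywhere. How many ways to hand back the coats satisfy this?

504

Inclusion-exclusion on the 2 forbidden self-matches:
Σ_{j=0}^{2} (-1)^j C(2,j)(6-j)!
= C(2,0)·6! - C(2,1)·5! + C(2,2)·4!
= 720 - 240 + 24
= 504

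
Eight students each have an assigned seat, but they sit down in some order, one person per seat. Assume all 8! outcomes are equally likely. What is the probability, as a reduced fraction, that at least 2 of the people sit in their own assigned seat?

2131/8064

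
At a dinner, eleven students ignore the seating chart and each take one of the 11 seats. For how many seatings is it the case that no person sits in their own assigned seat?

14684570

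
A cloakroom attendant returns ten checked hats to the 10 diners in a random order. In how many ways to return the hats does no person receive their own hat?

1334961

!10 = 10! · Σ_{k=0}^{10} (-1)^k/k!
= 10! - 10!/1! + 10!/2! - 10!/3! + 10!/4! - 10!/5! + 10!/6! - 10!/7! + 10!/8! - 10!/9! + 10!/10!
= 3628800 - 3628800 + 1814400 - 604800 + 151200 - 30240 + 5040 - 720 + 90 - 10 + 1
= 1334961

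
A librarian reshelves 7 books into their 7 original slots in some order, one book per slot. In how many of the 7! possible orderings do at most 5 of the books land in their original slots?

5039

# with exactly i fixed is C(7,i)·!(7-i); sum over i=0..5:
  i=0: C(7,0)·!7 = 1·1854 = 1854
  i=1: C(7,1)·!6 = 7·265 = 1855
  i=2: C(7,2)·!5 = 21·44 = 924
  i=3: C(7,3)·!4 = 35·9 = 315
  i=4: C(7,4)·!3 = 35·2 = 70
  i=5: C(7,5)·!2 = 21·1 = 21
Total = 5039.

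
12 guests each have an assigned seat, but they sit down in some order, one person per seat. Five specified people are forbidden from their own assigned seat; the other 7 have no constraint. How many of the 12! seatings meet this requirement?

312273360

Inclusion-exclusion on the 5 forbidden self-matches:
Σ_{j=0}^{5} (-1)^j C(5,j)(12-j)!
= C(5,0)·12! - C(5,1)·11! + C(5,2)·10! - C(5,3)·9! + C(5,4)·8! - C(5,5)·7!
= 479001600 - 199584000 + 36288000 - 3628800 + 201600 - 5040
= 312273360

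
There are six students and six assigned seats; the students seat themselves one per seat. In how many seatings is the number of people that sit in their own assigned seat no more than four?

719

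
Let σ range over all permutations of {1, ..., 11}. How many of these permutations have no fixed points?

14684570

The number of derangements of 11 is !11 = Σ_{k=0}^{11} (-1)^k·11!/k!
= 11! - 11!/1! + 11!/2! - 11!/3! + 11!/4! - 11!/5! + 11!/6! - 11!/7! + 11!/8! - 11!/9! + 11!/10! - 11!/11!
= 39916800 - 39916800 + 19958400 - 6652800 + 1663200 - 332640 + 55440 - 7920 + 990 - 110 + 11 - 1
= 14684570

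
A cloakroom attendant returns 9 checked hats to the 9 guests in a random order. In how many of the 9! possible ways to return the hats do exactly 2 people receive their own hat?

Pick the 2 fixed positions: C(9,2) = 36 ways.
The remaining 7 must be deranged: !7 = 1854.
Total: 36 × 1854 = 66744.

66744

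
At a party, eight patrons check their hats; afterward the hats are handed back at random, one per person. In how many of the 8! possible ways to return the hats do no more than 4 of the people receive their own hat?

40179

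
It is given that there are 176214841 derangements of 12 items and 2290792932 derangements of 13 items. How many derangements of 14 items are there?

!14 = (14-1)·(!13 + !12) = 13·(2290792932 + 176214841) = 13·2467007773 = 32071101049.

32071101049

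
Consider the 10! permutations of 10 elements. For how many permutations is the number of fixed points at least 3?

# with exactly i fixed is C(10,i)·!(10-i); sum over i=3..10:
  i=3: C(10,3)·!7 = 120·1854 = 222480
  i=4: C(10,4)·!6 = 210·265 = 55650
  i=5: C(10,5)·!5 = 252·44 = 11088
  i=6: C(10,6)·!4 = 210·9 = 1890
  i=7: C(10,7)·!3 = 120·2 = 240
  i=8: C(10,8)·!2 = 45·1 = 45
  i=9: C(10,9)·!1 = 10·0 = 0
  i=10: C(10,10)·!0 = 1·1 = 1
Total = 291394.

291394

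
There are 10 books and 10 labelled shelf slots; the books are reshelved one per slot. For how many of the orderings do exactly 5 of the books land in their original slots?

11088

Choose which 5 of the 10 are fixed: C(10,5) = 252.
The other 5 form a derangement: !5 = 44.
Total: 252 × 44 = 11088.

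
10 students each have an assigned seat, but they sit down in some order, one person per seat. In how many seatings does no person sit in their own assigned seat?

By inclusion-exclusion, !10 = Σ (-1)^k · 10!/k! for k=0..10
= 10! - 10!/1! + 10!/2! - 10!/3! + 10!/4! - 10!/5! + 10!/6! - 10!/7! + 10!/8! - 10!/9! + 10!/10!
= 3628800 - 3628800 + 1814400 - 604800 + 151200 - 30240 + 5040 - 720 + 90 - 10 + 1
= 1334961

1334961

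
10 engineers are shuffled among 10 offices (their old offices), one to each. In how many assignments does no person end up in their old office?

1334961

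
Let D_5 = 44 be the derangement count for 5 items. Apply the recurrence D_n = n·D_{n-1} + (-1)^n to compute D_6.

265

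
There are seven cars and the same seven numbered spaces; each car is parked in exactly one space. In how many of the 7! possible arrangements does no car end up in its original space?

1854

The subfactorial !7 = [7!/e] (nearest integer).
7! = 5040, and 5040/e ≈ 1854.11, so !7 = 1854.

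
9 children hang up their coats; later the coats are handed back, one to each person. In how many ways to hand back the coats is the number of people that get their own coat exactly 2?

66744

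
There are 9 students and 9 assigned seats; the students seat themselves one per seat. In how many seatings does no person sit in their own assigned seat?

133496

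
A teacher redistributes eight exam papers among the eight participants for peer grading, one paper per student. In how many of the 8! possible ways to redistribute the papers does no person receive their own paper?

Recurrence: !8 = 7·(!7 + !6).
!8 = 7·(1854 + 265) = 7·2119 = 14833

14833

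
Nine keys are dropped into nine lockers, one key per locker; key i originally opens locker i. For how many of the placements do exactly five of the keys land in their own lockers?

1134

Pick the 5 fixed positions: C(9,5) = 126 ways.
The remaining 4 must be deranged: !4 = 9.
Total: 126 × 9 = 1134.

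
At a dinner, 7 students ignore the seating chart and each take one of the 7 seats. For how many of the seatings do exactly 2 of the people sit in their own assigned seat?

Choose which 2 of the 7 are fixed: C(7,2) = 21.
The other 5 form a derangement: !5 = 44.
Total: 21 × 44 = 924.

924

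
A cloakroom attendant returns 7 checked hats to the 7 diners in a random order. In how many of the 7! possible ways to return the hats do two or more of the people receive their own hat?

1331

Sum C(7,i)·!(7-i) for i = 2..7:
  i=2: C(7,2)·!5 = 21·44 = 924
  i=3: C(7,3)·!4 = 35·9 = 315
  i=4: C(7,4)·!3 = 35·2 = 70
  i=5: C(7,5)·!2 = 21·1 = 21
  i=6: C(7,6)·!1 = 7·0 = 0
  i=7: C(7,7)·!0 = 1·1 = 1
Total = 1331.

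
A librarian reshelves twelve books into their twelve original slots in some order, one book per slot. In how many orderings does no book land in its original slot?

By inclusion-exclusion, !12 = Σ (-1)^k · 12!/k! for k=0..12
= 12! - 12!/1! + 12!/2! - 12!/3! + 12!/4! - 12!/5! + 12!/6! - 12!/7! + 12!/8! - 12!/9! + 12!/10! - 12!/11! + 12!/12!
= 479001600 - 479001600 + 239500800 - 79833600 + 19958400 - 3991680 + 665280 - 95040 + 11880 - 1320 + 132 - 12 + 1
= 176214841

176214841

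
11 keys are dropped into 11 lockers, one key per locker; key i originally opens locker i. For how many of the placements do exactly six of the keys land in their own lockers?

20328

Pick the 6 fixed positions: C(11,6) = 462 ways.
The remaining 5 must be deranged: !5 = 44.
Total: 462 × 44 = 20328.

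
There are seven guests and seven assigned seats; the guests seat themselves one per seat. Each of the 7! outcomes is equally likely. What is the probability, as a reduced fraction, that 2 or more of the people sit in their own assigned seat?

1331/5040

Favorable outcomes: Σ_{i≥2} C(7,i)·!(7-i) = 21·44 + 35·9 + 35·2 + 21·1 + 7·0 + 1·1 = 1331.
Total outcomes: 7! = 5040.
Probability = 1331/5040 = 1331/5040.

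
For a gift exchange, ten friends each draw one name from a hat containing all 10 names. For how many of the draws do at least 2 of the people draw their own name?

Sum C(10,i)·!(10-i) for i = 2..10:
  i=2: C(10,2)·!8 = 45·14833 = 667485
  i=3: C(10,3)·!7 = 120·1854 = 222480
  i=4: C(10,4)·!6 = 210·265 = 55650
  i=5: C(10,5)·!5 = 252·44 = 11088
  i=6: C(10,6)·!4 = 210·9 = 1890
  i=7: C(10,7)·!3 = 120·2 = 240
  i=8: C(10,8)·!2 = 45·1 = 45
  i=9: C(10,9)·!1 = 10·0 = 0
  i=10: C(10,10)·!0 = 1·1 = 1
Total = 958879.

958879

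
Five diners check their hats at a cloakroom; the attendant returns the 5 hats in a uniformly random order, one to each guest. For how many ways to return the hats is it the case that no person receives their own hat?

44

Recurrence: !5 = 5·!4 + (-1)^5.
!5 = 5·9 - 1 = 44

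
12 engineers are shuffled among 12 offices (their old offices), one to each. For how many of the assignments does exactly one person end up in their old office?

Pick the single fixed position: C(12,1) = 12 ways.
The other 11 form a derangement: !11 = 14684570.
Total: 12 × 14684570 = 176214840.

176214840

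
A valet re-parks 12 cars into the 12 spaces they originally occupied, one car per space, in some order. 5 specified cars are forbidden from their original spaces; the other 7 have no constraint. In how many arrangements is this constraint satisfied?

312273360

Inclusion-exclusion on the 5 forbidden self-matches:
Σ_{j=0}^{5} (-1)^j C(5,j)(12-j)!
= C(5,0)·12! - C(5,1)·11! + C(5,2)·10! - C(5,3)·9! + C(5,4)·8! - C(5,5)·7!
= 479001600 - 199584000 + 36288000 - 3628800 + 201600 - 5040
= 312273360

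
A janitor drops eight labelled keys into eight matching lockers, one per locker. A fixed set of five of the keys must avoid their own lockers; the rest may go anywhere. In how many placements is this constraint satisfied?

21234

Let A_j be the event that the j-th constrained one is fixed. By inclusion-exclusion over the 5 events:
Σ_{j=0}^{5} (-1)^j C(5,j)(8-j)!
= C(5,0)·8! - C(5,1)·7! + C(5,2)·6! - C(5,3)·5! + C(5,4)·4! - C(5,5)·3!
= 40320 - 25200 + 7200 - 1200 + 120 - 6
= 21234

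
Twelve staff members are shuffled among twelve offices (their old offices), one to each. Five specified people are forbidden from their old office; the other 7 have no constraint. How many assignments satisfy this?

Inclusion-exclusion on the 5 forbidden self-matches:
Σ_{j=0}^{5} (-1)^j C(5,j)(12-j)!
= C(5,0)·12! - C(5,1)·11! + C(5,2)·10! - C(5,3)·9! + C(5,4)·8! - C(5,5)·7!
= 479001600 - 199584000 + 36288000 - 3628800 + 201600 - 5040
= 312273360

312273360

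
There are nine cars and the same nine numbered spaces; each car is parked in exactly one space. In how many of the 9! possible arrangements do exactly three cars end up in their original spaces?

22260

Pick the 3 fixed positions: C(9,3) = 84 ways.
The other 6 form a derangement: !6 = 265.
Total: 84 × 265 = 22260.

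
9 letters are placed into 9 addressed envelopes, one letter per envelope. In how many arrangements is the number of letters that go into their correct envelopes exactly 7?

Choose which 7 of the 9 are fixed: C(9,7) = 36.
The remaining 2 must be deranged: !2 = 1.
Total: 36 × 1 = 36.

36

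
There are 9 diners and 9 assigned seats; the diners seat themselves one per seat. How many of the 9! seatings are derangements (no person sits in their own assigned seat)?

133496

Use !n = n·!(n-1) + (-1)^n.
!9 = 9·14833 - 1 = 133496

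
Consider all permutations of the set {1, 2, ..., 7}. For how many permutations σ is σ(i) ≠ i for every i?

1854

Use !n = (n-1)(!(n-1) + !(n-2)).
!7 = 6·(265 + 44) = 6·309 = 1854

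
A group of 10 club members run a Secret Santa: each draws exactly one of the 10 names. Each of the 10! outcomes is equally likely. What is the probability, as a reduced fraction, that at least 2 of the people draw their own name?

Favorable outcomes: Σ_{i≥2} C(10,i)·!(10-i) = 45·14833 + 120·1854 + 210·265 + 252·44 + 210·9 + 120·2 + 45·1 + 10·0 + 1·1 = 958879.
Total outcomes: 10! = 3628800.
Probability = 958879/3628800 = 958879/3628800.

958879/3628800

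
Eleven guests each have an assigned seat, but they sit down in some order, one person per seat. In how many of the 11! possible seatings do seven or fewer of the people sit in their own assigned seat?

39916414

# with exactly i fixed is C(11,i)·!(11-i); sum over i=0..7:
  i=0: C(11,0)·!11 = 1·14684570 = 14684570
  i=1: C(11,1)·!10 = 11·1334961 = 14684571
  i=2: C(11,2)·!9 = 55·133496 = 7342280
  i=3: C(11,3)·!8 = 165·14833 = 2447445
  i=4: C(11,4)·!7 = 330·1854 = 611820
  i=5: C(11,5)·!6 = 462·265 = 122430
  i=6: C(11,6)·!5 = 462·44 = 20328
  i=7: C(11,7)·!4 = 330·9 = 2970
Total = 39916414.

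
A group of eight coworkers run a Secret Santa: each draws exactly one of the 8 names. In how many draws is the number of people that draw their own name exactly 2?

7420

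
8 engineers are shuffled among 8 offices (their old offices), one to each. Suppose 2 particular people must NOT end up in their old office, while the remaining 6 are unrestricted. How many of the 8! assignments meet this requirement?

Let A_j be the event that the j-th constrained one is fixed. By inclusion-exclusion over the 2 events:
Σ_{j=0}^{2} (-1)^j C(2,j)(8-j)!
= C(2,0)·8! - C(2,1)·7! + C(2,2)·6!
= 40320 - 10080 + 720
= 30960

30960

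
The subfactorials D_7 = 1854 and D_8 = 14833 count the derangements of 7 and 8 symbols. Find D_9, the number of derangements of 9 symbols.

D_9 = (9-1)·(D_8 + D_7) = 8·(14833 + 1854) = 8·16687 = 133496.

133496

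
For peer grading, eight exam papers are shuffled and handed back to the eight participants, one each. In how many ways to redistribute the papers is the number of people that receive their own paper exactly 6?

28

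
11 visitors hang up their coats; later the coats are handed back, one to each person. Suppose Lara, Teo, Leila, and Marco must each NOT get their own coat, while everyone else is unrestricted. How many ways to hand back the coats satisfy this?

Inclusion-exclusion on the 4 forbidden self-matches:
Σ_{j=0}^{4} (-1)^j C(4,j)(11-j)!
= C(4,0)·11! - C(4,1)·10! + C(4,2)·9! - C(4,3)·8! + C(4,4)·7!
= 39916800 - 14515200 + 2177280 - 161280 + 5040
= 27422640

27422640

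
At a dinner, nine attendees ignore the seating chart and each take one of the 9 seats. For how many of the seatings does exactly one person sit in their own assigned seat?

Choose which one of the 9 is fixed: C(9,1) = 9.
The other 8 form a derangement: !8 = 14833.
Total: 9 × 14833 = 133497.

133497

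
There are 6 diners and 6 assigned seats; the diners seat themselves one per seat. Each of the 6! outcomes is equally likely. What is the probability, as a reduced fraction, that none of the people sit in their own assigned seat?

53/144

Favorable outcomes: !6 = 265.
Total outcomes: 6! = 720.
Probability = 265/720 = 53/144.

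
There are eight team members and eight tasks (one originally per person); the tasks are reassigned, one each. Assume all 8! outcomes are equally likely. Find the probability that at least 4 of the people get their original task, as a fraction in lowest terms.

Favorable outcomes: Σ_{i≥4} C(8,i)·!(8-i) = 70·9 + 56·2 + 28·1 + 8·0 + 1·1 = 771.
Total outcomes: 8! = 40320.
Probability = 771/40320 = 257/13440.

257/13440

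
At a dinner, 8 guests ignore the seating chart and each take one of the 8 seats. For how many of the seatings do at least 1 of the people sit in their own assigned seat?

25487

# with exactly i fixed is C(8,i)·!(8-i); sum over i=1..8:
  i=1: C(8,1)·!7 = 8·1854 = 14832
  i=2: C(8,2)·!6 = 28·265 = 7420
  i=3: C(8,3)·!5 = 56·44 = 2464
  i=4: C(8,4)·!4 = 70·9 = 630
  i=5: C(8,5)·!3 = 56·2 = 112
  i=6: C(8,6)·!2 = 28·1 = 28
  i=7: C(8,7)·!1 = 8·0 = 0
  i=8: C(8,8)·!0 = 1·1 = 1
Total = 25487.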